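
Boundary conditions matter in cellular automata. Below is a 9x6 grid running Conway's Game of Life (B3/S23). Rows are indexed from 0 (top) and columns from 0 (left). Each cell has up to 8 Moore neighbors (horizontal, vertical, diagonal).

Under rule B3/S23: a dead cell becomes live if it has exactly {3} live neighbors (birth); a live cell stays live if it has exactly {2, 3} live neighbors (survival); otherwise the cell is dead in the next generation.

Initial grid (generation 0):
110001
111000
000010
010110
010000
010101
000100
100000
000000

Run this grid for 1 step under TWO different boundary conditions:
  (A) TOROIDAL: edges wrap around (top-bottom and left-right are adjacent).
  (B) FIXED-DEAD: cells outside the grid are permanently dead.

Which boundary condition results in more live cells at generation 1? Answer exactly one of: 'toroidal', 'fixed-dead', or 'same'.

Answer: toroidal

Derivation:
Under TOROIDAL boundary, generation 1:
001001
001000
100011
001110
010100
100010
101010
000000
010001
Population = 18

Under FIXED-DEAD boundary, generation 1:
101000
101000
100010
001110
110100
000010
001010
000000
000000
Population = 15

Comparison: toroidal=18, fixed-dead=15 -> toroidal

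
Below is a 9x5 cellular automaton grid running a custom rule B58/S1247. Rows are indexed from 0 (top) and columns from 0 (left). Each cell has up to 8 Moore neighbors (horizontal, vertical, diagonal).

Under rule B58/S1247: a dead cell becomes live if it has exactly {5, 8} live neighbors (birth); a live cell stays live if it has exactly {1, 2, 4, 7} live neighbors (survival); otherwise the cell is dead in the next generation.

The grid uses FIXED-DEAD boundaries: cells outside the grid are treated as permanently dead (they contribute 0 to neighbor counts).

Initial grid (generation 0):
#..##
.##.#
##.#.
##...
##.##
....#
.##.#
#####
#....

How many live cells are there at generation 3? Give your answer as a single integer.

Answer: 11

Derivation:
Simulating step by step:
Generation 0 (given above): 25 live cells
Generation 1: 18 live cells
#...#
.###.
#.##.
..#..
...##
...#.
.##..
..###
#....
Generation 2: 14 live cells
#...#
.###.
##.#.
...#.
....#
.....
.###.
....#
.....
Generation 3: 11 live cells
#...#
.##..
#....
...#.
....#
.....
.###.
....#
.....
Population at generation 3: 11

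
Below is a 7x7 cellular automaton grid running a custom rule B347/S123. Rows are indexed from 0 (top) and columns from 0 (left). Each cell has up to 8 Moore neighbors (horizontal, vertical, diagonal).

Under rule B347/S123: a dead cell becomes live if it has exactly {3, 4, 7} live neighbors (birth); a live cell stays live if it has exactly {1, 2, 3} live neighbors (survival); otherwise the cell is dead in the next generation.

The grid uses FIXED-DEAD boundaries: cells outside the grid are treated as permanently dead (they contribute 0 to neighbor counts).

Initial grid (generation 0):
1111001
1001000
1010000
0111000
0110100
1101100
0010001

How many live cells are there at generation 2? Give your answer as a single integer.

Answer: 26

Derivation:
Simulating step by step:
Generation 0 (given above): 21 live cells
Generation 1: 17 live cells
1111000
1001000
1001000
1000000
1000100
1000110
0111000
Generation 2: 26 live cells
1111000
1001100
1101000
1100000
1100110
1111110
0111100
Population at generation 2: 26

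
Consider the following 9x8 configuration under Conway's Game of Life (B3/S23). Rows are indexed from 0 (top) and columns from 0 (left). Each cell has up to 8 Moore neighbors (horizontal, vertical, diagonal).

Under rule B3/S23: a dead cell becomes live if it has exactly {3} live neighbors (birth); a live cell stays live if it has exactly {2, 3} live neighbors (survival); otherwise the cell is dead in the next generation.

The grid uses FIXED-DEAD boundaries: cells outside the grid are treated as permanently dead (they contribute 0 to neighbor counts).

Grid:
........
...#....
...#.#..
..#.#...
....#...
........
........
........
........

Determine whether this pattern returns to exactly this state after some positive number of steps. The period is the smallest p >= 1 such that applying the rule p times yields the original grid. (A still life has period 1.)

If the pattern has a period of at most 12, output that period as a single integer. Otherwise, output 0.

Answer: 2

Derivation:
Simulating and comparing each generation to the original:
Gen 0 (original, given above): 6 live cells
Gen 1: 6 live cells, differs from original
Gen 2: 6 live cells, MATCHES original -> period = 2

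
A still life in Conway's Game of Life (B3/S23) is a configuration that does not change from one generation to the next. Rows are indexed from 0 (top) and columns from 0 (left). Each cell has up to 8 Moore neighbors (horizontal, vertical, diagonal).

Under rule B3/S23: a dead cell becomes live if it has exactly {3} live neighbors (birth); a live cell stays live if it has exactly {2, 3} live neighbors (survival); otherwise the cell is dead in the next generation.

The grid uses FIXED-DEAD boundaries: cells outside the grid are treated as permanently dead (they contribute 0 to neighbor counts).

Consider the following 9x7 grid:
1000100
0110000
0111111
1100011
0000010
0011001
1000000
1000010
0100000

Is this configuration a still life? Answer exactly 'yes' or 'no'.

Compute generation 1 and compare to generation 0 (given above):
Generation 1:
0100000
1000000
0001101
1101000
0110110
0000000
0100000
1100000
0000000
Cell (0,0) differs: gen0=1 vs gen1=0 -> NOT a still life.

Answer: no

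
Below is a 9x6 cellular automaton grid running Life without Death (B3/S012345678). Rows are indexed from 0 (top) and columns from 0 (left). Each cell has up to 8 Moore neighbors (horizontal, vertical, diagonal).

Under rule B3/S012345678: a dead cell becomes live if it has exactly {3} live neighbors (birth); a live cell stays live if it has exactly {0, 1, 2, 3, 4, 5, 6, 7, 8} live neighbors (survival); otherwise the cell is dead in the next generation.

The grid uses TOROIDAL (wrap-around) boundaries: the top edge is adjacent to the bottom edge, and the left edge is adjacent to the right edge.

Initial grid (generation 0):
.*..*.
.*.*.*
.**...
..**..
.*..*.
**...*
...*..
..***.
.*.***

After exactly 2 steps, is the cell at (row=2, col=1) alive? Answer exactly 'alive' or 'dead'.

Answer: alive

Derivation:
Simulating step by step:
Generation 0 (given above): 22 live cells
Generation 1: 34 live cells
.*..*.
.*.***
***.*.
..**..
.*.***
***.**
**.*.*
..****
**.***
Generation 2: 34 live cells
.*..*.
.*.***
***.*.
..**..
.*.***
***.**
**.*.*
..****
**.***

Cell (2,1) at generation 2: 1 -> alive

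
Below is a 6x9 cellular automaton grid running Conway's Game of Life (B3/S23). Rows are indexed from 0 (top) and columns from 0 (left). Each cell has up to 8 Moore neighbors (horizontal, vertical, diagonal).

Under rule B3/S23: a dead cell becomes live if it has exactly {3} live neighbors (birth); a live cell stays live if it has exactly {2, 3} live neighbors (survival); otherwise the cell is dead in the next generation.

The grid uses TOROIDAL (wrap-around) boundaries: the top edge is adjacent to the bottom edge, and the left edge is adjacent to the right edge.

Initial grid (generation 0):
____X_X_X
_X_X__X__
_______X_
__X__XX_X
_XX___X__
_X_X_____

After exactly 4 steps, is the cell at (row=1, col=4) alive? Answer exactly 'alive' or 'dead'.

Simulating step by step:
Generation 0 (given above): 16 live cells
Generation 1: 25 live cells
X__XXX_X_
_____XX__
__X__X_X_
_XX__XX__
XX_X_XXX_
XX_X_X_X_
Generation 2: 19 live cells
XXXX___X_
___X___XX
_XX_X__X_
X__X____X
___X___X_
___X___X_
Generation 3: 28 live cells
XX_XX_XX_
____X_XX_
_XX_X__X_
XX_XX__XX
__XXX__X_
_X_XX_XX_
Generation 4: 13 live cells
XX_______
X___X____
_XX_X____
X____XXX_
_________
XX_______

Cell (1,4) at generation 4: 1 -> alive

Answer: alive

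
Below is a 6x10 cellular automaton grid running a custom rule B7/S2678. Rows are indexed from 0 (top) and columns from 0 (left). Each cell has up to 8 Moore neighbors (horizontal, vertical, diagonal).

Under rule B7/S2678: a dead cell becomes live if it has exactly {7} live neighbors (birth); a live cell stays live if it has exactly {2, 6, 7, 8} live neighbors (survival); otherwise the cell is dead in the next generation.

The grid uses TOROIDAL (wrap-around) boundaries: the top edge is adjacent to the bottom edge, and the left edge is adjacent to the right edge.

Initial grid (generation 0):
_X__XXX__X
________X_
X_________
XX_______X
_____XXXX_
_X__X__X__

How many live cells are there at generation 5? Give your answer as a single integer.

Simulating step by step:
Generation 0 (given above): 17 live cells
Generation 1: 4 live cells
____X_X___
__________
__________
_X________
_____X____
__________
Generation 2: 0 live cells
__________
__________
__________
__________
__________
__________
Generation 3: 0 live cells
__________
__________
__________
__________
__________
__________
Generation 4: 0 live cells
__________
__________
__________
__________
__________
__________
Generation 5: 0 live cells
__________
__________
__________
__________
__________
__________
Population at generation 5: 0

Answer: 0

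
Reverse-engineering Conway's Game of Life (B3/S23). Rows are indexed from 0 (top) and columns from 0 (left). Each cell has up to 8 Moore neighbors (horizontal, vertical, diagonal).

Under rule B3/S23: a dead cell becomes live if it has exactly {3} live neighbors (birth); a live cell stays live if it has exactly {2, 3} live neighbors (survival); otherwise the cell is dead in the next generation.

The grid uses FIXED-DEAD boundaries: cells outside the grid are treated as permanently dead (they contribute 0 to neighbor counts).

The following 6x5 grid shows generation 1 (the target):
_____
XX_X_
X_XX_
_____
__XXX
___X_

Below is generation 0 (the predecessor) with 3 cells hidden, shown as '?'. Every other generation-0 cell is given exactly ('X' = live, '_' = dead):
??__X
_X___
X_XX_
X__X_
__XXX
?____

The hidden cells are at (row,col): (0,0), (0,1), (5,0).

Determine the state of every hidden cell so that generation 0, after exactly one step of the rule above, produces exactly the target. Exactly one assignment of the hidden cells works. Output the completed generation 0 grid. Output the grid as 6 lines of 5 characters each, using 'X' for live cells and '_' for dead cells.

Hidden generation-0 cells (in order): (0,0), (0,1), (5,0).
A hidden cell only influences target cells in its own 3x3 neighborhood. Try each of the 2^3 = 8 assignments, step the completed generation 0 forward once under B3/S23, and compare with the target:
  (0,0)=_ (0,1)=_ (5,0)=_ -> step gives (1,0)='_' but target has 'X' -> reject
  (0,0)=_ (0,1)=_ (5,0)=X -> step gives (1,0)='_' but target has 'X' -> reject
  (0,0)=_ (0,1)=X (5,0)=_ -> step reproduces the target at every cell -> ACCEPT
  (0,0)=_ (0,1)=X (5,0)=X -> step gives (4,1)='X' but target has '_' -> reject
  (0,0)=X (0,1)=_ (5,0)=_ -> step gives (1,2)='X' but target has '_' -> reject
  (0,0)=X (0,1)=_ (5,0)=X -> step gives (1,2)='X' but target has '_' -> reject
  (0,0)=X (0,1)=X (5,0)=_ -> step gives (0,0)='X' but target has '_' -> reject
  (0,0)=X (0,1)=X (5,0)=X -> step gives (0,0)='X' but target has '_' -> reject
Unique solution: (0,0)=dead, (0,1)=live, (5,0)=dead.
Check: live-neighbor counts of every cell in the completed generation 0:
21210
33432
24322
14554
12232
01232
Applying B3/S23 to generation 0 with these counts gives:
_____
XX_X_
X_XX_
_____
__XXX
___X_
which matches the target exactly.

Answer: _X__X
_X___
X_XX_
X__X_
__XXX
_____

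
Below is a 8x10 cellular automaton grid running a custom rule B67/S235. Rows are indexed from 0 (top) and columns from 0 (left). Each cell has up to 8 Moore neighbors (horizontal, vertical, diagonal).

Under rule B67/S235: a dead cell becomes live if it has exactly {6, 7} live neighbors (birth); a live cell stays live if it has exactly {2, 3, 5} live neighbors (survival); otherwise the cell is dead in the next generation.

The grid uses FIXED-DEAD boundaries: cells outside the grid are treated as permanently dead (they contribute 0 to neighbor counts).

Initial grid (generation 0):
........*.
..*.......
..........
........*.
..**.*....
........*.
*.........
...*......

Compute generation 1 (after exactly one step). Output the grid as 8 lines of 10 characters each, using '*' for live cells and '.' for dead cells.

Simulating step by step:
Generation 0 (given above): 9 live cells
Generation 1: 0 live cells
(generation 1 grid is the final answer)

Answer: ..........
..........
..........
..........
..........
..........
..........
..........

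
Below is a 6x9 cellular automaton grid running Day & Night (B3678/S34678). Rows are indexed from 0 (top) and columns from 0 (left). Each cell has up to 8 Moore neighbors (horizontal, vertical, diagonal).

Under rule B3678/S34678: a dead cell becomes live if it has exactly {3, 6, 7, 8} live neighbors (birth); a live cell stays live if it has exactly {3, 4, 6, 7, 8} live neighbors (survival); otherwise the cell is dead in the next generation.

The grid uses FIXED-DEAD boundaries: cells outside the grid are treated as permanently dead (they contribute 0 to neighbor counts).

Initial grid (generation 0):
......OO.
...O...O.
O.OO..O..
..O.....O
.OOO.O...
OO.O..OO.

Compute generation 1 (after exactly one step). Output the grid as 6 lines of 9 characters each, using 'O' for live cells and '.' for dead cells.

Simulating step by step:
Generation 0 (given above): 19 live cells
Generation 1: 15 live cells
(generation 1 grid is the final answer)

Answer: .........
..O....O.
.OOO...O.
....O....
OO.OO.OO.
.O..O....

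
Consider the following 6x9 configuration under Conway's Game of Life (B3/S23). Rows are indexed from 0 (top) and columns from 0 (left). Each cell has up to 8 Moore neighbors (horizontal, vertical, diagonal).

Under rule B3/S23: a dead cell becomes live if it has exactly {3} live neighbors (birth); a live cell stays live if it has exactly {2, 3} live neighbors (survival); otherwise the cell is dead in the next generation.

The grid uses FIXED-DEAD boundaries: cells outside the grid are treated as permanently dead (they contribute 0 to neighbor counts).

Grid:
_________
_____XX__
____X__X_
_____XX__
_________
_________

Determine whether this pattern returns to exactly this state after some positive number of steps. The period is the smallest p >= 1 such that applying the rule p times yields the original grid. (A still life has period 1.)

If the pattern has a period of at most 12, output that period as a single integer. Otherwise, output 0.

Answer: 1

Derivation:
Simulating and comparing each generation to the original:
Gen 0 (original, given above): 6 live cells
Gen 1: 6 live cells, MATCHES original -> period = 1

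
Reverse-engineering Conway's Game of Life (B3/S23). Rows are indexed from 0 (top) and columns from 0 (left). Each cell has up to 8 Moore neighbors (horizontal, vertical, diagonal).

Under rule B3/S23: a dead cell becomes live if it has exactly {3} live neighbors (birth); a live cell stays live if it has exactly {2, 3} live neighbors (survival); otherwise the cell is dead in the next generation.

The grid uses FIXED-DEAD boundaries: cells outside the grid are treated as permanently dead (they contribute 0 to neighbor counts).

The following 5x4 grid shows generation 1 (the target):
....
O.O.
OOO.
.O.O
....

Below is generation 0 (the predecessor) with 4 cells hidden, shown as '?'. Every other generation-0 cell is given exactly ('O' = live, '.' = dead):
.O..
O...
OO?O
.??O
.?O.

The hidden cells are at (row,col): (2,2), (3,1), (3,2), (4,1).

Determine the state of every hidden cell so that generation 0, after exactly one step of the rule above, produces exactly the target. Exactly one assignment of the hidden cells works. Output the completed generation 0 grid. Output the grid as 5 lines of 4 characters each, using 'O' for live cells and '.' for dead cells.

Answer: .O..
O...
OO.O
...O
..O.

Derivation:
Hidden generation-0 cells (in order): (2,2), (3,1), (3,2), (4,1).
A hidden cell only influences target cells in its own 3x3 neighborhood. Try each of the 2^4 = 16 assignments, step the completed generation 0 forward once under B3/S23, and compare with the target:
  (2,2)=. (3,1)=. (3,2)=. (4,1)=. -> step reproduces the target at every cell -> ACCEPT
  (2,2)=. (3,1)=. (3,2)=. (4,1)=O -> step gives (3,0)='O' but target has '.' -> reject
  (2,2)=. (3,1)=. (3,2)=O (4,1)=. -> step gives (2,2)='.' but target has 'O' -> reject
  (2,2)=. (3,1)=. (3,2)=O (4,1)=O -> step gives (2,2)='.' but target has 'O' -> reject
  (2,2)=. (3,1)=O (3,2)=. (4,1)=. -> step gives (2,2)='.' but target has 'O' -> reject
  (2,2)=. (3,1)=O (3,2)=. (4,1)=O -> step gives (2,2)='.' but target has 'O' -> reject
  (2,2)=. (3,1)=O (3,2)=O (4,1)=. -> step gives (2,1)='.' but target has 'O' -> reject
  (2,2)=. (3,1)=O (3,2)=O (4,1)=O -> step gives (2,1)='.' but target has 'O' -> reject
  (2,2)=O (3,1)=. (3,2)=. (4,1)=. -> step gives (1,2)='.' but target has 'O' -> reject
  (2,2)=O (3,1)=. (3,2)=. (4,1)=O -> step gives (1,2)='.' but target has 'O' -> reject
  (2,2)=O (3,1)=. (3,2)=O (4,1)=. -> step gives (1,2)='.' but target has 'O' -> reject
  (2,2)=O (3,1)=. (3,2)=O (4,1)=O -> step gives (1,2)='.' but target has 'O' -> reject
  (2,2)=O (3,1)=O (3,2)=. (4,1)=. -> step gives (1,2)='.' but target has 'O' -> reject
  (2,2)=O (3,1)=O (3,2)=. (4,1)=O -> step gives (1,2)='.' but target has 'O' -> reject
  (2,2)=O (3,1)=O (3,2)=O (4,1)=. -> step gives (1,2)='.' but target has 'O' -> reject
  (2,2)=O (3,1)=O (3,2)=O (4,1)=O -> step gives (1,2)='.' but target has 'O' -> reject
Unique solution: (2,2)=dead, (3,1)=dead, (3,2)=dead, (4,1)=dead.
Check: live-neighbor counts of every cell in the completed generation 0:
2110
3431
2231
2342
0112
Applying B3/S23 to generation 0 with these counts gives:
....
O.O.
OOO.
.O.O
....
which matches the target exactly.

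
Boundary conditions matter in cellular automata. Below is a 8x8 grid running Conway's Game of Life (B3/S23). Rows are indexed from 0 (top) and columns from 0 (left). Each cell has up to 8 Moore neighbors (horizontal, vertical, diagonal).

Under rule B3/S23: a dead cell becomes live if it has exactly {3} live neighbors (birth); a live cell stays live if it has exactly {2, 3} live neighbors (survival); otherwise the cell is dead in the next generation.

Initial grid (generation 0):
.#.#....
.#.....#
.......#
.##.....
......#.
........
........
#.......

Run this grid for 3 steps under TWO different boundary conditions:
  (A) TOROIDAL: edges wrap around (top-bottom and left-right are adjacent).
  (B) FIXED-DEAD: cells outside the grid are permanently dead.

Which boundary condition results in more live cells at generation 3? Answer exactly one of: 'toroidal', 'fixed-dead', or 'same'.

Under TOROIDAL boundary, generation 3:
..#.....
...#....
..#.....
........
........
........
........
........
Population = 3

Under FIXED-DEAD boundary, generation 3:
........
.###....
.###....
........
........
........
........
........
Population = 6

Comparison: toroidal=3, fixed-dead=6 -> fixed-dead

Answer: fixed-dead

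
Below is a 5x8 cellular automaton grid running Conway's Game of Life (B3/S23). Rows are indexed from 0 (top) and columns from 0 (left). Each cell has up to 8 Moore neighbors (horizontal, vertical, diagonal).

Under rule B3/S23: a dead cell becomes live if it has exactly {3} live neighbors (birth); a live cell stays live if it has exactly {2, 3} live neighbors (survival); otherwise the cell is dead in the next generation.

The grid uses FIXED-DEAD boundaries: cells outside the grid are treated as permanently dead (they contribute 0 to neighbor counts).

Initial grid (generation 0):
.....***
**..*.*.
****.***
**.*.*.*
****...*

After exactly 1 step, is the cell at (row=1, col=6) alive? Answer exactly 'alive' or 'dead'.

Simulating step by step:
Generation 0 (given above): 24 live cells
Generation 1: 14 live cells
.....***
*..**...
...*...*
.....*.*
*..**.*.

Cell (1,6) at generation 1: 0 -> dead

Answer: dead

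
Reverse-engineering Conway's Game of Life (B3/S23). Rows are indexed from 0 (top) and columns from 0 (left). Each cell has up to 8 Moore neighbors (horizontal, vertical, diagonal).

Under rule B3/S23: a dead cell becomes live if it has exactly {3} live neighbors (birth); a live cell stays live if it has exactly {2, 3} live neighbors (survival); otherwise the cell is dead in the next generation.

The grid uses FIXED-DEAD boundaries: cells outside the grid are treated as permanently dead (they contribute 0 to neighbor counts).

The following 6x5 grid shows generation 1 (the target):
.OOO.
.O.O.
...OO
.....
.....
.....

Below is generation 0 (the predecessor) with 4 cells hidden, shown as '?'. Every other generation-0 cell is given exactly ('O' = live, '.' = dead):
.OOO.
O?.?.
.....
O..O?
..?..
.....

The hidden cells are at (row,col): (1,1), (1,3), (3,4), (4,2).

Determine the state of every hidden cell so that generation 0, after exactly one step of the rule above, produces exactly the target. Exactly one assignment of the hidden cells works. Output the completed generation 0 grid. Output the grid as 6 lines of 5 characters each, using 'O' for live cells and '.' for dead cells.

Hidden generation-0 cells (in order): (1,1), (1,3), (3,4), (4,2).
A hidden cell only influences target cells in its own 3x3 neighborhood. Try each of the 2^4 = 16 assignments, step the completed generation 0 forward once under B3/S23, and compare with the target:
  (1,1)=. (1,3)=. (3,4)=. (4,2)=. -> step gives (0,3)='.' but target has 'O' -> reject
  (1,1)=. (1,3)=. (3,4)=. (4,2)=O -> step gives (0,3)='.' but target has 'O' -> reject
  (1,1)=. (1,3)=. (3,4)=O (4,2)=. -> step gives (0,3)='.' but target has 'O' -> reject
  (1,1)=. (1,3)=. (3,4)=O (4,2)=O -> step gives (0,3)='.' but target has 'O' -> reject
  (1,1)=. (1,3)=O (3,4)=. (4,2)=. -> step gives (2,3)='.' but target has 'O' -> reject
  (1,1)=. (1,3)=O (3,4)=. (4,2)=O -> step gives (2,3)='.' but target has 'O' -> reject
  (1,1)=. (1,3)=O (3,4)=O (4,2)=. -> step reproduces the target at every cell -> ACCEPT
  (1,1)=. (1,3)=O (3,4)=O (4,2)=O -> step gives (3,3)='O' but target has '.' -> reject
  (1,1)=O (1,3)=. (3,4)=. (4,2)=. -> step gives (0,0)='O' but target has '.' -> reject
  (1,1)=O (1,3)=. (3,4)=. (4,2)=O -> step gives (0,0)='O' but target has '.' -> reject
  (1,1)=O (1,3)=. (3,4)=O (4,2)=. -> step gives (0,0)='O' but target has '.' -> reject
  (1,1)=O (1,3)=. (3,4)=O (4,2)=O -> step gives (0,0)='O' but target has '.' -> reject
  (1,1)=O (1,3)=O (3,4)=. (4,2)=. -> step gives (0,0)='O' but target has '.' -> reject
  (1,1)=O (1,3)=O (3,4)=. (4,2)=O -> step gives (0,0)='O' but target has '.' -> reject
  (1,1)=O (1,3)=O (3,4)=O (4,2)=. -> step gives (0,0)='O' but target has '.' -> reject
  (1,1)=O (1,3)=O (3,4)=O (4,2)=O -> step gives (0,0)='O' but target has '.' -> reject
Unique solution: (1,1)=dead, (1,3)=live, (3,4)=live, (4,2)=dead.
Check: live-neighbor counts of every cell in the completed generation 0:
22322
13422
22233
01111
11122
00000
Applying B3/S23 to generation 0 with these counts gives:
.OOO.
.O.O.
...OO
.....
.....
.....
which matches the target exactly.

Answer: .OOO.
O..O.
.....
O..OO
.....
.....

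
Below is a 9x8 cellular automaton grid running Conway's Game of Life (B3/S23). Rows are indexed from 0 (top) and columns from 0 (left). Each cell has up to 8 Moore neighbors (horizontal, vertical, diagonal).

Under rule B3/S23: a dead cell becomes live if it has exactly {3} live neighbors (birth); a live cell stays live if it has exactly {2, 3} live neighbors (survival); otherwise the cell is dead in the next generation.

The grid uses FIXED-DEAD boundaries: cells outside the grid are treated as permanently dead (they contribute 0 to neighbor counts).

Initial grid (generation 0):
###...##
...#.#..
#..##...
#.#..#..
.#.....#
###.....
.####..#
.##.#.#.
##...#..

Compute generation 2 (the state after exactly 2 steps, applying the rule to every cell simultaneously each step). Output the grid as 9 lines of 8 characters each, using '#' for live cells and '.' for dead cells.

Simulating step by step:
Generation 0 (given above): 30 live cells
Generation 1: 24 live cells
.##...#.
#..#.##.
.###.#..
#.###...
........
#.......
....##..
....#.#.
###..#..
Generation 2: 22 live cells
(generation 2 grid is the final answer)

Answer: .##..##.
#..#.##.
#....##.
....#...
.#.#....
........
....##..
.#.##.#.
.#...#..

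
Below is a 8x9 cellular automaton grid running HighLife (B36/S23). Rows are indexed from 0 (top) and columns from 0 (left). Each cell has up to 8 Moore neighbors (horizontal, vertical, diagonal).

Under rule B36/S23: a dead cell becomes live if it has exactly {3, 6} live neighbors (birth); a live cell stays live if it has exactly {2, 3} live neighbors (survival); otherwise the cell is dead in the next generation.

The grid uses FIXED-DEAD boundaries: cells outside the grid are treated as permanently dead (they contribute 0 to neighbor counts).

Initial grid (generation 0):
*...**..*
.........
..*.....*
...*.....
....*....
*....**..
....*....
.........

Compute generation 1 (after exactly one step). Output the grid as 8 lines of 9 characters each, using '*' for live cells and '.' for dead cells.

Answer: .........
.........
.........
...*.....
....**...
....**...
.....*...
.........

Derivation:
Simulating step by step:
Generation 0 (given above): 12 live cells
Generation 1: 6 live cells
(generation 1 grid is the final answer)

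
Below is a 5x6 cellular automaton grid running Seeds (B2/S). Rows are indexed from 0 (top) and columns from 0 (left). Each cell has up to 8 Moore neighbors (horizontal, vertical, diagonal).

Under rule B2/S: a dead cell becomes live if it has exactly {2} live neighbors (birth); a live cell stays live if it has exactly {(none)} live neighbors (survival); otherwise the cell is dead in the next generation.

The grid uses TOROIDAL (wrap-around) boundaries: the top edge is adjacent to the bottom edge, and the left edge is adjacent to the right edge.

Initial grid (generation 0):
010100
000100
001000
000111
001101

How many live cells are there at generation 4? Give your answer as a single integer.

Answer: 6

Derivation:
Simulating step by step:
Generation 0 (given above): 10 live cells
Generation 1: 7 live cells
100000
010010
000001
110000
010000
Generation 2: 8 live cells
001001
000000
001010
001001
001001
Generation 3: 11 live cells
110110
011011
010001
100000
000000
Generation 4: 6 live cells
000000
000000
000100
010001
001110
Population at generation 4: 6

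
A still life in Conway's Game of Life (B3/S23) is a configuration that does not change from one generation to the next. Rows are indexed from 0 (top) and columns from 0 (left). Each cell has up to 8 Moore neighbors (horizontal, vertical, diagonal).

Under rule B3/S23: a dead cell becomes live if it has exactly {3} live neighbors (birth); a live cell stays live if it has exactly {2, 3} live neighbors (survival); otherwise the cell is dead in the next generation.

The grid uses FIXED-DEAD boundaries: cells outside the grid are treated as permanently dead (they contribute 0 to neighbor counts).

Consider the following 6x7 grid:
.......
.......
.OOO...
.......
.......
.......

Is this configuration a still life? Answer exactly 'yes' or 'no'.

Compute generation 1 and compare to generation 0 (given above):
Generation 1:
.......
..O....
..O....
..O....
.......
.......
Cell (1,2) differs: gen0=0 vs gen1=1 -> NOT a still life.

Answer: no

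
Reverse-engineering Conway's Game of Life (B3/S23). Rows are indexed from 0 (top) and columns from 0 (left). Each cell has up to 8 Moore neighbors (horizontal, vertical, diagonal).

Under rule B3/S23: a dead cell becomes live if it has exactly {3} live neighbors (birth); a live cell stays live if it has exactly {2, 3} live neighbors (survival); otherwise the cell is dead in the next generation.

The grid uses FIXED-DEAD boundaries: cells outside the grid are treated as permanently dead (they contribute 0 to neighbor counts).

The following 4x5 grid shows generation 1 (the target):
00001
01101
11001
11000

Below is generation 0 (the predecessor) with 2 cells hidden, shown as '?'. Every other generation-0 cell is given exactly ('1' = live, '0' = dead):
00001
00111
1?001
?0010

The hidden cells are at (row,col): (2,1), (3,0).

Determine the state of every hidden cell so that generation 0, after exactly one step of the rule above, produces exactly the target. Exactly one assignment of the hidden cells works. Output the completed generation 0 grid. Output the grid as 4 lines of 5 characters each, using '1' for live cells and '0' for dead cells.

Hidden generation-0 cells (in order): (2,1), (3,0).
A hidden cell only influences target cells in its own 3x3 neighborhood. Try each of the 2^2 = 4 assignments, step the completed generation 0 forward once under B3/S23, and compare with the target:
  (2,1)=0 (3,0)=0 -> step gives (1,1)='0' but target has '1' -> reject
  (2,1)=0 (3,0)=1 -> step gives (1,1)='0' but target has '1' -> reject
  (2,1)=1 (3,0)=0 -> step gives (2,0)='0' but target has '1' -> reject
  (2,1)=1 (3,0)=1 -> step reproduces the target at every cell -> ACCEPT
Unique solution: (2,1)=live, (3,0)=live.
Check: live-neighbor counts of every cell in the completed generation 0:
01242
23243
23453
23212
Applying B3/S23 to generation 0 with these counts gives:
00001
01101
11001
11000
which matches the target exactly.

Answer: 00001
00111
11001
10010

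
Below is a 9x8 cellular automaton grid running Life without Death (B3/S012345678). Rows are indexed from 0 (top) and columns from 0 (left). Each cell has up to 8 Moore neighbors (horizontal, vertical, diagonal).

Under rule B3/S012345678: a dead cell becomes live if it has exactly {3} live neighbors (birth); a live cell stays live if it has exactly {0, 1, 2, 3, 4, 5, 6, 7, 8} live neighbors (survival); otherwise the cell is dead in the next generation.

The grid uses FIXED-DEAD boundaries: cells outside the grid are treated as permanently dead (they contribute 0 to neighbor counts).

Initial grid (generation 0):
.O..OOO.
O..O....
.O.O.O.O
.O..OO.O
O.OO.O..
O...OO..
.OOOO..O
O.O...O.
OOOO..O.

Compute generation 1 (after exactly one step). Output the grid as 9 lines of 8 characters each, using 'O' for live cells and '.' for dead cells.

Simulating step by step:
Generation 0 (given above): 34 live cells
Generation 1: 43 live cells
(generation 1 grid is the final answer)

Answer: .O..OOO.
OO.O....
OO.O.O.O
OO..OO.O
O.OO.O..
O...OOO.
OOOOO.OO
O.O.OOOO
OOOO..O.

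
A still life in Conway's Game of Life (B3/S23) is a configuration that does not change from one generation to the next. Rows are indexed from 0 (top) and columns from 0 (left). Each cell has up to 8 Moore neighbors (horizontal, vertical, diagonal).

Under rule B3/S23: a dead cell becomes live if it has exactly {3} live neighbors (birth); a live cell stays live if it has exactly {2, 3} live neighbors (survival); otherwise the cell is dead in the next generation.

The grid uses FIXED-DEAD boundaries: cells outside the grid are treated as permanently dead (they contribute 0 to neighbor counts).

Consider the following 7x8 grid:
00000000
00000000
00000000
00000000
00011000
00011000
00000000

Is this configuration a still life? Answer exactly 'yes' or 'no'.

Compute generation 1 and compare to generation 0 (given above):
Generation 1:
00000000
00000000
00000000
00000000
00011000
00011000
00000000
The grids are IDENTICAL -> still life.

Answer: yes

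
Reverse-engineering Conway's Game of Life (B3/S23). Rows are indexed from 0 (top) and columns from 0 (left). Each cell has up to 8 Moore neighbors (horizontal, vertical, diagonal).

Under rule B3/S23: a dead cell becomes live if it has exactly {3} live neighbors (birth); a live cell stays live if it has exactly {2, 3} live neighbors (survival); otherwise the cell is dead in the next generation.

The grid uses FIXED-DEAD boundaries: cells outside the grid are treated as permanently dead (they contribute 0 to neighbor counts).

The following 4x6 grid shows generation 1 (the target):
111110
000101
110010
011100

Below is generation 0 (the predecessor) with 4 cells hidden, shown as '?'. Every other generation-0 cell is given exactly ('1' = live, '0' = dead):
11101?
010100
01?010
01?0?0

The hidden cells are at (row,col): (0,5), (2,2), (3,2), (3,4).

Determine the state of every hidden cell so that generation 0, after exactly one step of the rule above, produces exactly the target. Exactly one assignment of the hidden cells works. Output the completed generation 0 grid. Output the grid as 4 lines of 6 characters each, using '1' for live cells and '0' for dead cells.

Hidden generation-0 cells (in order): (0,5), (2,2), (3,2), (3,4).
A hidden cell only influences target cells in its own 3x3 neighborhood. Try each of the 2^4 = 16 assignments, step the completed generation 0 forward once under B3/S23, and compare with the target:
  (0,5)=0 (2,2)=0 (3,2)=0 (3,4)=0 -> step gives (0,4)='0' but target has '1' -> reject
  (0,5)=0 (2,2)=0 (3,2)=0 (3,4)=1 -> step gives (0,4)='0' but target has '1' -> reject
  (0,5)=0 (2,2)=0 (3,2)=1 (3,4)=0 -> step gives (0,4)='0' but target has '1' -> reject
  (0,5)=0 (2,2)=0 (3,2)=1 (3,4)=1 -> step gives (0,4)='0' but target has '1' -> reject
  (0,5)=0 (2,2)=1 (3,2)=0 (3,4)=0 -> step gives (0,4)='0' but target has '1' -> reject
  (0,5)=0 (2,2)=1 (3,2)=0 (3,4)=1 -> step gives (0,4)='0' but target has '1' -> reject
  (0,5)=0 (2,2)=1 (3,2)=1 (3,4)=0 -> step gives (0,4)='0' but target has '1' -> reject
  (0,5)=0 (2,2)=1 (3,2)=1 (3,4)=1 -> step gives (0,4)='0' but target has '1' -> reject
  (0,5)=1 (2,2)=0 (3,2)=0 (3,4)=0 -> step gives (2,4)='0' but target has '1' -> reject
  (0,5)=1 (2,2)=0 (3,2)=0 (3,4)=1 -> step gives (2,3)='1' but target has '0' -> reject
  (0,5)=1 (2,2)=0 (3,2)=1 (3,4)=0 -> step gives (2,3)='1' but target has '0' -> reject
  (0,5)=1 (2,2)=0 (3,2)=1 (3,4)=1 -> step reproduces the target at every cell -> ACCEPT
  (0,5)=1 (2,2)=1 (3,2)=0 (3,4)=0 -> step gives (1,3)='0' but target has '1' -> reject
  (0,5)=1 (2,2)=1 (3,2)=0 (3,4)=1 -> step gives (1,3)='0' but target has '1' -> reject
  (0,5)=1 (2,2)=1 (3,2)=1 (3,4)=0 -> step gives (1,3)='0' but target has '1' -> reject
  (0,5)=1 (2,2)=1 (3,2)=1 (3,4)=1 -> step gives (1,3)='0' but target has '1' -> reject
Unique solution: (0,5)=live, (2,2)=dead, (3,2)=live, (3,4)=live.
Check: live-neighbor counts of every cell in the completed generation 0:
233321
445343
335422
222312
Applying B3/S23 to generation 0 with these counts gives:
111110
000101
110010
011100
which matches the target exactly.

Answer: 111011
010100
010010
011010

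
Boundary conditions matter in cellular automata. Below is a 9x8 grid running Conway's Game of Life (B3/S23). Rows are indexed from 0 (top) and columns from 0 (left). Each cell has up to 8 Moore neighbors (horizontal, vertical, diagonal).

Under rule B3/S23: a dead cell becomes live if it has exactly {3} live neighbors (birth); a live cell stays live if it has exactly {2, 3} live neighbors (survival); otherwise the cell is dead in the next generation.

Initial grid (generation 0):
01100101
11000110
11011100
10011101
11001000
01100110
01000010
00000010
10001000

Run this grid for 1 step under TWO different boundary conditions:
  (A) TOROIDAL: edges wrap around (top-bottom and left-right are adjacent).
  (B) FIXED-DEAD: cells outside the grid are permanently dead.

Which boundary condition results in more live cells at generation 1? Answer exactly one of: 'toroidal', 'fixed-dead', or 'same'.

Under TOROIDAL boundary, generation 1:
00101101
00010000
00010000
00000011
00000000
00100111
01100011
00000101
11000111
Population = 23

Under FIXED-DEAD boundary, generation 1:
11100100
00010000
00010000
00000010
10000000
00100110
01100011
00000100
00000000
Population = 16

Comparison: toroidal=23, fixed-dead=16 -> toroidal

Answer: toroidal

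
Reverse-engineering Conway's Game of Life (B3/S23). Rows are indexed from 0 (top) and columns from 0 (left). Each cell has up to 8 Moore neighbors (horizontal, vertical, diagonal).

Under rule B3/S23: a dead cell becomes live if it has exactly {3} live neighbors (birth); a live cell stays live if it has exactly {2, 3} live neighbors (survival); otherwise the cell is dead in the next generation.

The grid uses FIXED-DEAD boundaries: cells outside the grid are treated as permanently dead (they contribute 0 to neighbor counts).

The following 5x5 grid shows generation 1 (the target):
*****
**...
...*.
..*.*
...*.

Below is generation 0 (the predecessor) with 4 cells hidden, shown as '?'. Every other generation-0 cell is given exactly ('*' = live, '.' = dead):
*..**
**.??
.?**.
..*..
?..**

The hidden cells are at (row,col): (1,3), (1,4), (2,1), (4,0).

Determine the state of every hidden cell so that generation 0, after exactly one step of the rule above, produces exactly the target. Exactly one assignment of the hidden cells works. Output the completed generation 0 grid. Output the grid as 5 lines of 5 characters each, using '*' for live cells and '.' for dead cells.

Hidden generation-0 cells (in order): (1,3), (1,4), (2,1), (4,0).
A hidden cell only influences target cells in its own 3x3 neighborhood. Try each of the 2^4 = 16 assignments, step the completed generation 0 forward once under B3/S23, and compare with the target:
  (1,3)=. (1,4)=. (2,1)=. (4,0)=. -> step gives (0,2)='.' but target has '*' -> reject
  (1,3)=. (1,4)=. (2,1)=. (4,0)=* -> step gives (0,2)='.' but target has '*' -> reject
  (1,3)=. (1,4)=. (2,1)=* (4,0)=. -> step gives (0,2)='.' but target has '*' -> reject
  (1,3)=. (1,4)=. (2,1)=* (4,0)=* -> step gives (0,2)='.' but target has '*' -> reject
  (1,3)=. (1,4)=* (2,1)=. (4,0)=. -> step gives (0,2)='.' but target has '*' -> reject
  (1,3)=. (1,4)=* (2,1)=. (4,0)=* -> step gives (0,2)='.' but target has '*' -> reject
  (1,3)=. (1,4)=* (2,1)=* (4,0)=. -> step gives (0,2)='.' but target has '*' -> reject
  (1,3)=. (1,4)=* (2,1)=* (4,0)=* -> step gives (0,2)='.' but target has '*' -> reject
  (1,3)=* (1,4)=. (2,1)=. (4,0)=. -> step reproduces the target at every cell -> ACCEPT
  (1,3)=* (1,4)=. (2,1)=. (4,0)=* -> step gives (3,1)='*' but target has '.' -> reject
  (1,3)=* (1,4)=. (2,1)=* (4,0)=. -> step gives (1,1)='.' but target has '*' -> reject
  (1,3)=* (1,4)=. (2,1)=* (4,0)=* -> step gives (1,1)='.' but target has '*' -> reject
  (1,3)=* (1,4)=* (2,1)=. (4,0)=. -> step gives (2,3)='.' but target has '*' -> reject
  (1,3)=* (1,4)=* (2,1)=. (4,0)=* -> step gives (2,3)='.' but target has '*' -> reject
  (1,3)=* (1,4)=* (2,1)=* (4,0)=. -> step gives (1,1)='.' but target has '*' -> reject
  (1,3)=* (1,4)=* (2,1)=* (4,0)=* -> step gives (1,1)='.' but target has '*' -> reject
Unique solution: (1,3)=live, (1,4)=dead, (2,1)=dead, (4,0)=dead.
Check: live-neighbor counts of every cell in the completed generation 0:
23322
23544
24432
02353
01221
Applying B3/S23 to generation 0 with these counts gives:
*****
**...
...*.
..*.*
...*.
which matches the target exactly.

Answer: *..**
**.*.
..**.
..*..
...**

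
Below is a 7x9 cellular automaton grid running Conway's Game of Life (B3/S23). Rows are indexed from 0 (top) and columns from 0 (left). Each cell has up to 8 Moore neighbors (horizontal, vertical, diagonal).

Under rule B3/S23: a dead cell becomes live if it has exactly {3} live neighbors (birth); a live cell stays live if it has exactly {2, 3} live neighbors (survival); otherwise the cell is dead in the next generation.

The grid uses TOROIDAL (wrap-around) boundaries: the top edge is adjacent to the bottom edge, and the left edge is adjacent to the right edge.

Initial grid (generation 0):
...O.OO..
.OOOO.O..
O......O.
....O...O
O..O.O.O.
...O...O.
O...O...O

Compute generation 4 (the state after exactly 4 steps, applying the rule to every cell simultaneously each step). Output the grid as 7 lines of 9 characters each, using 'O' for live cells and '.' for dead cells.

Answer: OO.......
.........
.........
...OO....
.........
OO.......
O........

Derivation:
Simulating step by step:
Generation 0 (given above): 21 live cells
Generation 1: 34 live cells
OO....OO.
.OOOO.OO.
OOO.OO.OO
O...O.OO.
...O..OO.
O..O..OO.
...OOOOOO
Generation 2: 14 live cells
OO.......
....O....
.........
O.O.O....
...OO....
..OO.....
.OOOO....
Generation 3: 10 live cells
OO..O....
.........
...O.....
....O....
.O..O....
.O.......
O...O....
Generation 4: 7 live cells
(generation 4 grid is the final answer)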